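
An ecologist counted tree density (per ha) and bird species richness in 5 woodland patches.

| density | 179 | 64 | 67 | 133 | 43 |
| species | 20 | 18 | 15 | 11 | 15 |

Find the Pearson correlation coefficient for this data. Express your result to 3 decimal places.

n = 5, Σx = 486, Σy = 79, Σx² = 60164, Σy² = 1295, Σxy = 7845
nΣxy − ΣxΣy = 39225 − 38394 = 831
nΣx² − (Σx)² = 300820 − 236196 = 64624; nΣy² − (Σy)² = 6475 − 6241 = 234
r = 831 / √(64624 × 234) = 831 / 3888.7036 ≈ 0.214

0.214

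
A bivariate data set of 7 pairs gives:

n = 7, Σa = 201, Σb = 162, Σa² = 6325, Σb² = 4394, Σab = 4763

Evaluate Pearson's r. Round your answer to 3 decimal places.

r = (nΣab − ΣaΣb) / √[(nΣa² − (Σa)²)(nΣb² − (Σb)²)]
Numerator: 7×4763 − 201×162 = 779
Denominator: √[(44275 − 40401)(30758 − 26244)] = √[3874 × 4514] = 4181.7743
r = 779 / 4181.7743 ≈ 0.186

0.186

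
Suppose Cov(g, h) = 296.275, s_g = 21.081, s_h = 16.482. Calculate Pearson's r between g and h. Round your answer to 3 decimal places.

0.853

r = Cov(g,h) / (s_g · s_h) = 296.275 / (21.081 × 16.482)
  = 296.275 / 347.4570 ≈ 0.853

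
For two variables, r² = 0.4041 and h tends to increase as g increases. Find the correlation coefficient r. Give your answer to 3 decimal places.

0.636

|r| = √0.4041 = 0.636
The association is positive, so r = 0.636.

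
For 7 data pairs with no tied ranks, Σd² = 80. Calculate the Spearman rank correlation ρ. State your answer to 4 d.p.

ρ = 1 − 6Σd² / [n(n²−1)] = 1 − 6×80 / (7×48)
  = 1 − 480/336 = 1 − 1.42857 ≈ -0.4286

-0.4286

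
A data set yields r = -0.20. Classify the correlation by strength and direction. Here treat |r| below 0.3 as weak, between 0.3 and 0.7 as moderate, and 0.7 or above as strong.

r = -0.20 < 0 so the relationship is negative.
|r| = 0.20, which falls in the weak range.

weak negative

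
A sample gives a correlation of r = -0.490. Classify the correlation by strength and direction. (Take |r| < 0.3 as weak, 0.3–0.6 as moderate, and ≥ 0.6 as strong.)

r = -0.490 < 0 so the relationship is negative.
|r| = 0.490, which falls in the moderate range.

moderate negative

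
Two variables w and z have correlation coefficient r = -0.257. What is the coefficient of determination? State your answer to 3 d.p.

r² = (-0.257)² = 0.066

0.066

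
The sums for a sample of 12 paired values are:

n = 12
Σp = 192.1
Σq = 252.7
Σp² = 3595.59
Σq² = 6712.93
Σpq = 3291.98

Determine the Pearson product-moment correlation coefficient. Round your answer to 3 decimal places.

-0.885

r = (nΣpq − ΣpΣq) / √[(nΣp² − (Σp)²)(nΣq² − (Σq)²)]
Numerator: 12×3291.98 − 192.1×252.7 = -9039.91
Denominator: √[(43147.08 − 36902.41)(80555.16 − 63857.29)] = √[6244.67 × 16697.87] = 10211.3999
r = -9039.91 / 10211.3999 ≈ -0.885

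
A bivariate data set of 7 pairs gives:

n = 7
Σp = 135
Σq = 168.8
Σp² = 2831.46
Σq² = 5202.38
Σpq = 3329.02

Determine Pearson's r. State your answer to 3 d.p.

r = (nΣpq − ΣpΣq) / √[(nΣp² − (Σp)²)(nΣq² − (Σq)²)]
Numerator: 7×3329.02 − 135×168.8 = 515.14
Denominator: √[(19820.22 − 18225)(36416.66 − 28493.44)] = √[1595.22 × 7923.22] = 3555.1764
r = 515.14 / 3555.1764 ≈ 0.145

0.145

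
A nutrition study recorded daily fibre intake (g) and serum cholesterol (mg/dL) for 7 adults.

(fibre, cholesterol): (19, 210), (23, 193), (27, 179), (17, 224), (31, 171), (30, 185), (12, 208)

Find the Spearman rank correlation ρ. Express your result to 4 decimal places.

-0.8571

Rank fibre: 3, 4, 5, 2, 7, 6, 1
Rank cholesterol: 6, 4, 2, 7, 1, 3, 5
d = rank(fibre) − rank(cholesterol): -3, 0, 3, -5, 6, 3, -4; Σd² = 104
ρ = 1 − 6Σd² / [n(n²−1)] = 1 − 6×104 / (7×48) = 1 − 624/336 ≈ -0.8571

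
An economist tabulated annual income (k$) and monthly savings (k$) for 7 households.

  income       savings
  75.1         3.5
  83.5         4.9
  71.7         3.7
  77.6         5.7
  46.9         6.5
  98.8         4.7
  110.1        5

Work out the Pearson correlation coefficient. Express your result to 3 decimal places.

n = 7, Σx = 563.7, Σy = 34, Σx² = 47857.97, Σy² = 171.78, Σxy = 2699.32
nΣxy − ΣxΣy = 18895.24 − 19165.8 = -270.56
nΣx² − (Σx)² = 335005.79 − 317757.69 = 17248.1; nΣy² − (Σy)² = 1202.46 − 1156 = 46.46
r = -270.56 / √(17248.1 × 46.46) = -270.56 / 895.1797 ≈ -0.302

-0.302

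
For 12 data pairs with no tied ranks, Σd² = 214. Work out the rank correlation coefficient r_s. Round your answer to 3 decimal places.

0.252

ρ = 1 − 6Σd² / [n(n²−1)] = 1 − 6×214 / (12×143)
  = 1 − 1284/1716 = 1 − 0.7483 ≈ 0.252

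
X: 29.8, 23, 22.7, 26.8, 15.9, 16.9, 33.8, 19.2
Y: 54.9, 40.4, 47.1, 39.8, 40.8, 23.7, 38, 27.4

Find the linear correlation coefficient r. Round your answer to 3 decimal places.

n = 8, ΣX = 188.1, ΣY = 312.1, ΣX² = 4700.07, ΣY² = 12869.71, ΣXY = 7560.76
nΣXY − ΣXΣY = 60486.08 − 58706.01 = 1780.07
nΣX² − (ΣX)² = 37600.56 − 35381.61 = 2218.95; nΣY² − (ΣY)² = 102957.68 − 97406.41 = 5551.27
r = 1780.07 / √(2218.95 × 5551.27) = 1780.07 / 3509.6995 ≈ 0.507

0.507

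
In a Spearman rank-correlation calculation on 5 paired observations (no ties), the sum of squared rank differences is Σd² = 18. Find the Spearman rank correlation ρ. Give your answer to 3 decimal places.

0.100

ρ = 1 − 6Σd² / [n(n²−1)] = 1 − 6×18 / (5×24)
  = 1 − 108/120 = 1 − 0.9000 ≈ 0.100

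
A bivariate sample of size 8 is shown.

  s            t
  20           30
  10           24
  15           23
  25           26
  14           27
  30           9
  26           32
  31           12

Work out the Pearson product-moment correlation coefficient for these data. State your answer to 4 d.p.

-0.4994

n = 8, Σs = 171, Σt = 183, Σs² = 4083, Σt² = 4659, Σst = 3687
nΣst − ΣsΣt = 29496 − 31293 = -1797
nΣs² − (Σs)² = 32664 − 29241 = 3423; nΣt² − (Σt)² = 37272 − 33489 = 3783
r = -1797 / √(3423 × 3783) = -1797 / 3598.5009 ≈ -0.4994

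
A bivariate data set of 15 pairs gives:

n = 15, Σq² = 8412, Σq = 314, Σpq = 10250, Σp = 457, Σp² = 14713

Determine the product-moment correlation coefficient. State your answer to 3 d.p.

0.567

r = (nΣpq − ΣpΣq) / √[(nΣp² − (Σp)²)(nΣq² − (Σq)²)]
Numerator: 15×10250 − 457×314 = 10252
Denominator: √[(220695 − 208849)(126180 − 98596)] = √[11846 × 27584] = 18076.5059
r = 10252 / 18076.5059 ≈ 0.567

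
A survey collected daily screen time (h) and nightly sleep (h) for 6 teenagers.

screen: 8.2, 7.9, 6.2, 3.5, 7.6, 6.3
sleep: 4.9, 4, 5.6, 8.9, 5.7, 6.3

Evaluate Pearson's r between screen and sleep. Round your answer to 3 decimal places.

n = 6, Σx = 39.7, Σy = 35.4, Σx² = 277.79, Σy² = 222.76, Σxy = 220.66
nΣxy − ΣxΣy = 1323.96 − 1405.38 = -81.42
nΣx² − (Σx)² = 1666.74 − 1576.09 = 90.65; nΣy² − (Σy)² = 1336.56 − 1253.16 = 83.4
r = -81.42 / √(90.65 × 83.4) = -81.42 / 86.9495 ≈ -0.936

-0.936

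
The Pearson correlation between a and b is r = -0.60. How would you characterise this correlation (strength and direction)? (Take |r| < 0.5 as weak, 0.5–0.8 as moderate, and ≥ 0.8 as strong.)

moderate negative

r = -0.60 < 0 so the relationship is negative.
|r| = 0.60, which falls in the moderate range.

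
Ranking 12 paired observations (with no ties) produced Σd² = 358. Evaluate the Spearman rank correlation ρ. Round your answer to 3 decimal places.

ρ = 1 − 6Σd² / [n(n²−1)] = 1 − 6×358 / (12×143)
  = 1 − 2148/1716 = 1 − 1.2517 ≈ -0.252

-0.252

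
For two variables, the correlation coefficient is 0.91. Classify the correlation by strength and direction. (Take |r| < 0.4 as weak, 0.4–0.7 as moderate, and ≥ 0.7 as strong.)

strong positive

r = 0.91 > 0 so the relationship is positive.
|r| = 0.91, which falls in the strong range.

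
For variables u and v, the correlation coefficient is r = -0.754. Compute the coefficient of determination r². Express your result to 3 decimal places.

r² = (-0.754)² = 0.569

0.569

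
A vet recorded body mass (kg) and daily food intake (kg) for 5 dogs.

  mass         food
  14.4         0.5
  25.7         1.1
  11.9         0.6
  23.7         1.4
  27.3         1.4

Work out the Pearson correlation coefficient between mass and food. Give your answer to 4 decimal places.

0.9174

n = 5, Σx = 103, Σy = 5, Σx² = 2316.44, Σy² = 5.74, Σxy = 114.01
nΣxy − ΣxΣy = 570.05 − 515 = 55.05
nΣx² − (Σx)² = 11582.2 − 10609 = 973.2; nΣy² − (Σy)² = 28.7 − 25 = 3.7
r = 55.05 / √(973.2 × 3.7) = 55.05 / 60.0070 ≈ 0.9174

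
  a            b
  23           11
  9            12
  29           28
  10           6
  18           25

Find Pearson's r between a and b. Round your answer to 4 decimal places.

n = 5, Σa = 89, Σb = 82, Σa² = 1875, Σb² = 1710, Σab = 1683
nΣab − ΣaΣb = 8415 − 7298 = 1117
nΣa² − (Σa)² = 9375 − 7921 = 1454; nΣb² − (Σb)² = 8550 − 6724 = 1826
r = 1117 / √(1454 × 1826) = 1117 / 1629.4183 ≈ 0.6855

0.6855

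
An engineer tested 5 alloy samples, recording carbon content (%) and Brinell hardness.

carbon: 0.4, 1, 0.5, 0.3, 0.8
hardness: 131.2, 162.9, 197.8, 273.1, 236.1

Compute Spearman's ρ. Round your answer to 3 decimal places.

-0.300

Rank carbon: 2, 5, 3, 1, 4
Rank hardness: 1, 2, 3, 5, 4
d = rank(carbon) − rank(hardness): 1, 3, 0, -4, 0; Σd² = 26
ρ = 1 − 6Σd² / [n(n²−1)] = 1 − 6×26 / (5×24) = 1 − 156/120 ≈ -0.300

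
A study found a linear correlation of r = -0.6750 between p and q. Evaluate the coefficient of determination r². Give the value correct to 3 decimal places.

0.456

r² = (-0.6750)² = 0.456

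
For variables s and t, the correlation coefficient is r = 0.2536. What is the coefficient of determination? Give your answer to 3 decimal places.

0.064

r² = (0.2536)² = 0.064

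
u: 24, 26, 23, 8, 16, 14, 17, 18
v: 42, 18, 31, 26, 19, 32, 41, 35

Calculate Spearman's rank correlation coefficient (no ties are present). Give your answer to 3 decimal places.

Rank u: 7, 8, 6, 1, 3, 2, 4, 5
Rank v: 8, 1, 4, 3, 2, 5, 7, 6
d = rank(u) − rank(v): -1, 7, 2, -2, 1, -3, -3, -1; Σd² = 78
ρ = 1 − 6Σd² / [n(n²−1)] = 1 − 6×78 / (8×63) = 1 − 468/504 ≈ 0.071

0.071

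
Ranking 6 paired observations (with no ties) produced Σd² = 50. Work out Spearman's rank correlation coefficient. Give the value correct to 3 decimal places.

ρ = 1 − 6Σd² / [n(n²−1)] = 1 − 6×50 / (6×35)
  = 1 − 300/210 = 1 − 1.4286 ≈ -0.429

-0.429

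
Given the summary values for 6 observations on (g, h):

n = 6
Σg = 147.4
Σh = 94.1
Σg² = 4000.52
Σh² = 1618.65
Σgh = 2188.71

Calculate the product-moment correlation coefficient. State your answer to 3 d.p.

-0.528

r = (nΣgh − ΣgΣh) / √[(nΣg² − (Σg)²)(nΣh² − (Σh)²)]
Numerator: 6×2188.71 − 147.4×94.1 = -738.08
Denominator: √[(24003.12 − 21726.76)(9711.9 − 8854.81)] = √[2276.36 × 857.09] = 1396.7983
r = -738.08 / 1396.7983 ≈ -0.528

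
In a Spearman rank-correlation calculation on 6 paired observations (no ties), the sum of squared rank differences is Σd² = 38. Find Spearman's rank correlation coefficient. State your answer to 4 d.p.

-0.0857

ρ = 1 − 6Σd² / [n(n²−1)] = 1 − 6×38 / (6×35)
  = 1 − 228/210 = 1 − 1.08571 ≈ -0.0857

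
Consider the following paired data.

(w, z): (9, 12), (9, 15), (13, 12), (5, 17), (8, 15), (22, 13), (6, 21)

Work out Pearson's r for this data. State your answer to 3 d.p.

-0.576

n = 7, Σw = 72, Σz = 105, Σw² = 940, Σz² = 1637, Σwz = 1016
nΣwz − ΣwΣz = 7112 − 7560 = -448
nΣw² − (Σw)² = 6580 − 5184 = 1396; nΣz² − (Σz)² = 11459 − 11025 = 434
r = -448 / √(1396 × 434) = -448 / 778.3727 ≈ -0.576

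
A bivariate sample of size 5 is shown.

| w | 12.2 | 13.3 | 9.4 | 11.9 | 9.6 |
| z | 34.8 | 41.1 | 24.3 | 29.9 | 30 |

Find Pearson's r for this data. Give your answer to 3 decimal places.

0.872

n = 5, Σw = 56.4, Σz = 160.1, Σw² = 647.86, Σz² = 5284.75, Σwz = 1843.42
nΣwz − ΣwΣz = 9217.1 − 9029.64 = 187.46
nΣw² − (Σw)² = 3239.3 − 3180.96 = 58.34; nΣz² − (Σz)² = 26423.75 − 25632.01 = 791.74
r = 187.46 / √(58.34 × 791.74) = 187.46 / 214.9188 ≈ 0.872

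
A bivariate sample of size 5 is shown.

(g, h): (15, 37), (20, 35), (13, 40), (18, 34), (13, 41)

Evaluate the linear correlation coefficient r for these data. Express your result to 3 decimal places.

-0.911

n = 5, Σg = 79, Σh = 187, Σg² = 1287, Σh² = 7031, Σgh = 2920
nΣgh − ΣgΣh = 14600 − 14773 = -173
nΣg² − (Σg)² = 6435 − 6241 = 194; nΣh² − (Σh)² = 35155 − 34969 = 186
r = -173 / √(194 × 186) = -173 / 189.9579 ≈ -0.911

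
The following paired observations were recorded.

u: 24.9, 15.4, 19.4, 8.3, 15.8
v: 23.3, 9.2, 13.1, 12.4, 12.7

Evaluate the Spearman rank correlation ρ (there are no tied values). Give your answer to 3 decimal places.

Rank u: 5, 2, 4, 1, 3
Rank v: 5, 1, 4, 2, 3
d = rank(u) − rank(v): 0, 1, 0, -1, 0; Σd² = 2
ρ = 1 − 6Σd² / [n(n²−1)] = 1 − 6×2 / (5×24) = 1 − 12/120 ≈ 0.900

0.900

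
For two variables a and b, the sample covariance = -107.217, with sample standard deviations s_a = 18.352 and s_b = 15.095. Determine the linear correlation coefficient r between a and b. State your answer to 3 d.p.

-0.387

r = Cov(a,b) / (s_a · s_b) = -107.217 / (18.352 × 15.095)
  = -107.217 / 277.0234 ≈ -0.387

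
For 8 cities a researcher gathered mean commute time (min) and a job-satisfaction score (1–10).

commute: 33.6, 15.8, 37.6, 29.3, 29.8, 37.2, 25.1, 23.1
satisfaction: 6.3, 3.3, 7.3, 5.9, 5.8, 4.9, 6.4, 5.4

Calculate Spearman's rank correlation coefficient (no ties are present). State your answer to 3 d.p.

0.476

Rank commute: 6, 1, 8, 4, 5, 7, 3, 2
Rank satisfaction: 6, 1, 8, 5, 4, 2, 7, 3
d = rank(commute) − rank(satisfaction): 0, 0, 0, -1, 1, 5, -4, -1; Σd² = 44
ρ = 1 − 6Σd² / [n(n²−1)] = 1 − 6×44 / (8×63) = 1 − 264/504 ≈ 0.476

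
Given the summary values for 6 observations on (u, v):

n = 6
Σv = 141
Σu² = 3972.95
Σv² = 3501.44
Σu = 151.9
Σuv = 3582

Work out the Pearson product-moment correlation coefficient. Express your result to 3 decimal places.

0.080

r = (nΣuv − ΣuΣv) / √[(nΣu² − (Σu)²)(nΣv² − (Σv)²)]
Numerator: 6×3582 − 151.9×141 = 74.1
Denominator: √[(23837.7 − 23073.61)(21008.64 − 19881)] = √[764.09 × 1127.64] = 928.2340
r = 74.1 / 928.2340 ≈ 0.080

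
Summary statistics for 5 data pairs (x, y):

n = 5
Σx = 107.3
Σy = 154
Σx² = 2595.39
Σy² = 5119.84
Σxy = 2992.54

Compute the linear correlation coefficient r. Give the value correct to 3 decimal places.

r = (nΣxy − ΣxΣy) / √[(nΣx² − (Σx)²)(nΣy² − (Σy)²)]
Numerator: 5×2992.54 − 107.3×154 = -1561.5
Denominator: √[(12976.95 − 11513.29)(25599.2 − 23716)] = √[1463.66 × 1883.2] = 1660.2303
r = -1561.5 / 1660.2303 ≈ -0.941

-0.941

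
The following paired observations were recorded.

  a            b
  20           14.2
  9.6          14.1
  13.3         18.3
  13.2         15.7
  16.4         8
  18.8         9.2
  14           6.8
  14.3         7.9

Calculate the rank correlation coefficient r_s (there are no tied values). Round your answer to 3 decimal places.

Rank a: 8, 1, 3, 2, 6, 7, 4, 5
Rank b: 6, 5, 8, 7, 3, 4, 1, 2
d = rank(a) − rank(b): 2, -4, -5, -5, 3, 3, 3, 3; Σd² = 106
ρ = 1 − 6Σd² / [n(n²−1)] = 1 − 6×106 / (8×63) = 1 − 636/504 ≈ -0.262

-0.262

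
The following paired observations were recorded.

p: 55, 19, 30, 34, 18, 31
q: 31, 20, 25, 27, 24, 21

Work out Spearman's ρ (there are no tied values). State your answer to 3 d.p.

0.714

Rank p: 6, 2, 3, 5, 1, 4
Rank q: 6, 1, 4, 5, 3, 2
d = rank(p) − rank(q): 0, 1, -1, 0, -2, 2; Σd² = 10
ρ = 1 − 6Σd² / [n(n²−1)] = 1 − 6×10 / (6×35) = 1 − 60/210 ≈ 0.714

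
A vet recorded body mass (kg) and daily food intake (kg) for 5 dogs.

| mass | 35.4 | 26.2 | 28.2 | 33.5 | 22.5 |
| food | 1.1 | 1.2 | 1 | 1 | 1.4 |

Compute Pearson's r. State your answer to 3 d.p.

-0.744

n = 5, Σx = 145.8, Σy = 5.7, Σx² = 4363.34, Σy² = 6.61, Σxy = 163.58
nΣxy − ΣxΣy = 817.9 − 831.06 = -13.16
nΣx² − (Σx)² = 21816.7 − 21257.64 = 559.06; nΣy² − (Σy)² = 33.05 − 32.49 = 0.56
r = -13.16 / √(559.06 × 0.56) = -13.16 / 17.6939 ≈ -0.744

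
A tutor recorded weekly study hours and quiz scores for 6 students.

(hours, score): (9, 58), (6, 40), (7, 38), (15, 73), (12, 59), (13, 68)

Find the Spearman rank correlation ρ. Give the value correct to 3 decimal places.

0.943

Rank hours: 3, 1, 2, 6, 4, 5
Rank score: 3, 2, 1, 6, 4, 5
d = rank(hours) − rank(score): 0, -1, 1, 0, 0, 0; Σd² = 2
ρ = 1 − 6Σd² / [n(n²−1)] = 1 − 6×2 / (6×35) = 1 − 12/210 ≈ 0.943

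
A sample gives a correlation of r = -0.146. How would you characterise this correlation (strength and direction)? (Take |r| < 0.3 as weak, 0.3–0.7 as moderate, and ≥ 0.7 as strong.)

weak negative

r = -0.146 < 0 so the relationship is negative.
|r| = 0.146, which falls in the weak range.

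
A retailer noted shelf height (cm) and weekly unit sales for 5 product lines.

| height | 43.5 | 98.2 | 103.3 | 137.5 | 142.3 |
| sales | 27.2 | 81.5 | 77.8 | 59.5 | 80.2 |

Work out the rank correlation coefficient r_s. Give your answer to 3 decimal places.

Rank height: 1, 2, 3, 4, 5
Rank sales: 1, 5, 3, 2, 4
d = rank(height) − rank(sales): 0, -3, 0, 2, 1; Σd² = 14
ρ = 1 − 6Σd² / [n(n²−1)] = 1 − 6×14 / (5×24) = 1 − 84/120 ≈ 0.300

0.300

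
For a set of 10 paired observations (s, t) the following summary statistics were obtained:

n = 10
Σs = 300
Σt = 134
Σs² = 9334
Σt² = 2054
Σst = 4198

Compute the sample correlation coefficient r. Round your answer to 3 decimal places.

r = (nΣst − ΣsΣt) / √[(nΣs² − (Σs)²)(nΣt² − (Σt)²)]
Numerator: 10×4198 − 300×134 = 1780
Denominator: √[(93340 − 90000)(20540 − 17956)] = √[3340 × 2584] = 2937.7815
r = 1780 / 2937.7815 ≈ 0.606

0.606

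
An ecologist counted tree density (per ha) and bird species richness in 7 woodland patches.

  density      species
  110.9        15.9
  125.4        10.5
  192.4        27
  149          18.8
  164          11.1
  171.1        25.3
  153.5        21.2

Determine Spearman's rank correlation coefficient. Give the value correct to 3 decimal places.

0.714

Rank density: 1, 2, 7, 3, 5, 6, 4
Rank species: 3, 1, 7, 4, 2, 6, 5
d = rank(density) − rank(species): -2, 1, 0, -1, 3, 0, -1; Σd² = 16
ρ = 1 − 6Σd² / [n(n²−1)] = 1 − 6×16 / (7×48) = 1 − 96/336 ≈ 0.714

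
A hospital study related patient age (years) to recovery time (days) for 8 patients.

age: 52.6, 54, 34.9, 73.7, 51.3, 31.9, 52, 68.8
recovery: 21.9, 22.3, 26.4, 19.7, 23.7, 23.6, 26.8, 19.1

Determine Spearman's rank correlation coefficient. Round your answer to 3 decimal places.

-0.738

Rank age: 5, 6, 2, 8, 3, 1, 4, 7
Rank recovery: 3, 4, 7, 2, 6, 5, 8, 1
d = rank(age) − rank(recovery): 2, 2, -5, 6, -3, -4, -4, 6; Σd² = 146
ρ = 1 − 6Σd² / [n(n²−1)] = 1 − 6×146 / (8×63) = 1 − 876/504 ≈ -0.738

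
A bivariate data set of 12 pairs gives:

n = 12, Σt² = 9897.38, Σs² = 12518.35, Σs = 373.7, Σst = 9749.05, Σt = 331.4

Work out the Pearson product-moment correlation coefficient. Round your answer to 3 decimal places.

-0.705

r = (nΣst − ΣsΣt) / √[(nΣs² − (Σs)²)(nΣt² − (Σt)²)]
Numerator: 12×9749.05 − 373.7×331.4 = -6855.58
Denominator: √[(150220.2 − 139651.69)(118768.56 − 109825.96)] = √[10568.51 × 8942.6] = 9721.6232
r = -6855.58 / 9721.6232 ≈ -0.705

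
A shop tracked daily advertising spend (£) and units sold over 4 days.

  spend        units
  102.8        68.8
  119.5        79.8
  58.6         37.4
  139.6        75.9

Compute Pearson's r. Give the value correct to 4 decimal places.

0.9356

n = 4, Σx = 420.5, Σy = 261.9, Σx² = 47770.21, Σy² = 18261.05, Σxy = 29396.02
nΣxy − ΣxΣy = 117584.08 − 110128.95 = 7455.13
nΣx² − (Σx)² = 191080.84 − 176820.25 = 14260.59; nΣy² − (Σy)² = 73044.2 − 68591.61 = 4452.59
r = 7455.13 / √(14260.59 × 4452.59) = 7455.13 / 7968.4729 ≈ 0.9356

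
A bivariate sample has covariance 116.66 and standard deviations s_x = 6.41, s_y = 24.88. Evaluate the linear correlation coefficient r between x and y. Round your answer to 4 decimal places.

r = Cov(x,y) / (s_x · s_y) = 116.66 / (6.41 × 24.88)
  = 116.66 / 159.4808 ≈ 0.7315

0.7315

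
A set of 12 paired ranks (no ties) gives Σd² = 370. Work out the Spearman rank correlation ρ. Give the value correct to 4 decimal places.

ρ = 1 − 6Σd² / [n(n²−1)] = 1 − 6×370 / (12×143)
  = 1 − 2220/1716 = 1 − 1.29371 ≈ -0.2937

-0.2937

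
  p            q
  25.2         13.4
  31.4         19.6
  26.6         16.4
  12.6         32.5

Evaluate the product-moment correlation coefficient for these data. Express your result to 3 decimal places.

n = 4, Σp = 95.8, Σq = 81.9, Σp² = 2487.32, Σq² = 1888.93, Σpq = 1798.86
nΣpq − ΣpΣq = 7195.44 − 7846.02 = -650.58
nΣp² − (Σp)² = 9949.28 − 9177.64 = 771.64; nΣq² − (Σq)² = 7555.72 − 6707.61 = 848.11
r = -650.58 / √(771.64 × 848.11) = -650.58 / 808.9719 ≈ -0.804

-0.804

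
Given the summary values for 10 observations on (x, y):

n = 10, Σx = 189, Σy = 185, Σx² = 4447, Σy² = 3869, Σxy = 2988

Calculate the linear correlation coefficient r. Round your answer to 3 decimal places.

-0.814

r = (nΣxy − ΣxΣy) / √[(nΣx² − (Σx)²)(nΣy² − (Σy)²)]
Numerator: 10×2988 − 189×185 = -5085
Denominator: √[(44470 − 35721)(38690 − 34225)] = √[8749 × 4465] = 6250.1428
r = -5085 / 6250.1428 ≈ -0.814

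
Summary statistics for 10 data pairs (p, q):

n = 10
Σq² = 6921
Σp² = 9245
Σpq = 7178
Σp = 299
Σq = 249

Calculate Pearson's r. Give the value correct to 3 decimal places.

r = (nΣpq − ΣpΣq) / √[(nΣp² − (Σp)²)(nΣq² − (Σq)²)]
Numerator: 10×7178 − 299×249 = -2671
Denominator: √[(92450 − 89401)(69210 − 62001)] = √[3049 × 7209] = 4688.3090
r = -2671 / 4688.3090 ≈ -0.570

-0.570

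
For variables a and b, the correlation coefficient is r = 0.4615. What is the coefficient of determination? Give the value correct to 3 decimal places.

r² = (0.4615)² = 0.213

0.213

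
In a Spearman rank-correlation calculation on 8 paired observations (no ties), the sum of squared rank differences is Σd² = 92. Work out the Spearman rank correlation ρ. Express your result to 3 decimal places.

-0.095

ρ = 1 − 6Σd² / [n(n²−1)] = 1 − 6×92 / (8×63)
  = 1 − 552/504 = 1 − 1.0952 ≈ -0.095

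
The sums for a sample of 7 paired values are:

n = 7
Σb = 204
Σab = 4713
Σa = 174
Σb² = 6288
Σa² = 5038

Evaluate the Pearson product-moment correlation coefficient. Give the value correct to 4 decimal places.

-0.7239

r = (nΣab − ΣaΣb) / √[(nΣa² − (Σa)²)(nΣb² − (Σb)²)]
Numerator: 7×4713 − 174×204 = -2505
Denominator: √[(35266 − 30276)(44016 − 41616)] = √[4990 × 2400] = 3460.6358
r = -2505 / 3460.6358 ≈ -0.7239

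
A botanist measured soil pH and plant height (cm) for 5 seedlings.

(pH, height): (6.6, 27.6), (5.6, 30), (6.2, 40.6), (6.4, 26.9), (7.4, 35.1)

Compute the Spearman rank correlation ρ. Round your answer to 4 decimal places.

Rank pH: 4, 1, 2, 3, 5
Rank height: 2, 3, 5, 1, 4
d = rank(pH) − rank(height): 2, -2, -3, 2, 1; Σd² = 22
ρ = 1 − 6Σd² / [n(n²−1)] = 1 − 6×22 / (5×24) = 1 − 132/120 ≈ -0.1000

-0.1000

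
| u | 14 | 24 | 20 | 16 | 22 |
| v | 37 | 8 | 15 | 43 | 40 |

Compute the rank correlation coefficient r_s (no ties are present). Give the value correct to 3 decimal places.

-0.500

Rank u: 1, 5, 3, 2, 4
Rank v: 3, 1, 2, 5, 4
d = rank(u) − rank(v): -2, 4, 1, -3, 0; Σd² = 30
ρ = 1 − 6Σd² / [n(n²−1)] = 1 − 6×30 / (5×24) = 1 − 180/120 ≈ -0.500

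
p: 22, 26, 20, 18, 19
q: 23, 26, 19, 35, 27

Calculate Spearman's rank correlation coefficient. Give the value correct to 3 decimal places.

Rank p: 4, 5, 3, 1, 2
Rank q: 2, 3, 1, 5, 4
d = rank(p) − rank(q): 2, 2, 2, -4, -2; Σd² = 32
ρ = 1 − 6Σd² / [n(n²−1)] = 1 − 6×32 / (5×24) = 1 − 192/120 ≈ -0.600

-0.600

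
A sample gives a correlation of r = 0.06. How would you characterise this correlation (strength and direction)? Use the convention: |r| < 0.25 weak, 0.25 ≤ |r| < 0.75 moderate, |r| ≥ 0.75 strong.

r = 0.06 > 0 so the relationship is positive.
|r| = 0.06, which falls in the weak range.

weak positive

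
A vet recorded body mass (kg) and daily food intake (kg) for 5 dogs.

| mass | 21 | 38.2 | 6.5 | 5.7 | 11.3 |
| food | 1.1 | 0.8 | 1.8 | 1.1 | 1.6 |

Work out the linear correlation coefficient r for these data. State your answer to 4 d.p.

n = 5, Σx = 82.7, Σy = 6.4, Σx² = 2102.67, Σy² = 8.86, Σxy = 89.71
nΣxy − ΣxΣy = 448.55 − 529.28 = -80.73
nΣx² − (Σx)² = 10513.35 − 6839.29 = 3674.06; nΣy² − (Σy)² = 44.3 − 40.96 = 3.34
r = -80.73 / √(3674.06 × 3.34) = -80.73 / 110.7762 ≈ -0.7288

-0.7288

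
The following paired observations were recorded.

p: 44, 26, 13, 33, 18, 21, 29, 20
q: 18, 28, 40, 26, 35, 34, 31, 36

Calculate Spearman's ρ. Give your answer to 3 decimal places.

Rank p: 8, 5, 1, 7, 2, 4, 6, 3
Rank q: 1, 3, 8, 2, 6, 5, 4, 7
d = rank(p) − rank(q): 7, 2, -7, 5, -4, -1, 2, -4; Σd² = 164
ρ = 1 − 6Σd² / [n(n²−1)] = 1 − 6×164 / (8×63) = 1 − 984/504 ≈ -0.952

-0.952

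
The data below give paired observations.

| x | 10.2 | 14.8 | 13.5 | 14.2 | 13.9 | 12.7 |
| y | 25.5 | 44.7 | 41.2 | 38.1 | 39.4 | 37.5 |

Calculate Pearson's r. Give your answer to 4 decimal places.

n = 6, Σx = 79.3, Σy = 226.4, Σx² = 1061.47, Σy² = 8756, Σxy = 3042.79
nΣxy − ΣxΣy = 18256.74 − 17953.52 = 303.22
nΣx² − (Σx)² = 6368.82 − 6288.49 = 80.33; nΣy² − (Σy)² = 52536 − 51256.96 = 1279.04
r = 303.22 / √(80.33 × 1279.04) = 303.22 / 320.5391 ≈ 0.9460

0.9460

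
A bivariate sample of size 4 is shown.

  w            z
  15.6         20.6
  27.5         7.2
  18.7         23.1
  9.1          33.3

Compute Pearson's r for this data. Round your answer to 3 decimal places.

-0.966

n = 4, Σw = 70.9, Σz = 84.2, Σw² = 1432.11, Σz² = 2118.7, Σwz = 1254.36
nΣwz − ΣwΣz = 5017.44 − 5969.78 = -952.34
nΣw² − (Σw)² = 5728.44 − 5026.81 = 701.63; nΣz² − (Σz)² = 8474.8 − 7089.64 = 1385.16
r = -952.34 / √(701.63 × 1385.16) = -952.34 / 985.8346 ≈ -0.966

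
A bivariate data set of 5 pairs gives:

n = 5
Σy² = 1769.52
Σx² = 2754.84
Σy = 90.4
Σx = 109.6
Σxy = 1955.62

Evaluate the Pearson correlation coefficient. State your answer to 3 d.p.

-0.119

r = (nΣxy − ΣxΣy) / √[(nΣx² − (Σx)²)(nΣy² − (Σy)²)]
Numerator: 5×1955.62 − 109.6×90.4 = -129.74
Denominator: √[(13774.2 − 12012.16)(8847.6 − 8172.16)] = √[1762.04 × 675.44] = 1090.9410
r = -129.74 / 1090.9410 ≈ -0.119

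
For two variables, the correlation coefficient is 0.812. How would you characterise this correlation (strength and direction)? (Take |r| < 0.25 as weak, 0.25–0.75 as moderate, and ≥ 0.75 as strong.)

r = 0.812 > 0 so the relationship is positive.
|r| = 0.812, which falls in the strong range.

strong positive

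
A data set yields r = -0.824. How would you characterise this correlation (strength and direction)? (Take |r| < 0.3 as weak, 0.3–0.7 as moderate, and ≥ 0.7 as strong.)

strong negative

r = -0.824 < 0 so the relationship is negative.
|r| = 0.824, which falls in the strong range.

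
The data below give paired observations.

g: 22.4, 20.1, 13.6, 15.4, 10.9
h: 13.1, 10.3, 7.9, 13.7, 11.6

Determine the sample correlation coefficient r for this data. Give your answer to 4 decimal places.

n = 5, Σg = 82.4, Σh = 56.6, Σg² = 1446.7, Σh² = 662.36, Σgh = 945.33
nΣgh − ΣgΣh = 4726.65 − 4663.84 = 62.81
nΣg² − (Σg)² = 7233.5 − 6789.76 = 443.74; nΣh² − (Σh)² = 3311.8 − 3203.56 = 108.24
r = 62.81 / √(443.74 × 108.24) = 62.81 / 219.1584 ≈ 0.2866

0.2866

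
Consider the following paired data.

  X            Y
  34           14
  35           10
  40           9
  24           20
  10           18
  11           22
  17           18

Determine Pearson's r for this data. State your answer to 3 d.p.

n = 7, ΣX = 171, ΣY = 111, ΣX² = 5067, ΣY² = 1909, ΣXY = 2394
nΣXY − ΣXΣY = 16758 − 18981 = -2223
nΣX² − (ΣX)² = 35469 − 29241 = 6228; nΣY² − (ΣY)² = 13363 − 12321 = 1042
r = -2223 / √(6228 × 1042) = -2223 / 2547.4646 ≈ -0.873

-0.873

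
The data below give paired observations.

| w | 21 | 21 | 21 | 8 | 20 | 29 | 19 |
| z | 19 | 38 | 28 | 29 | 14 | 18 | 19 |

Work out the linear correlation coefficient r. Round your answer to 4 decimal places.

-0.3104

n = 7, Σw = 139, Σz = 165, Σw² = 2989, Σz² = 4311, Σwz = 3180
nΣwz − ΣwΣz = 22260 − 22935 = -675
nΣw² − (Σw)² = 20923 − 19321 = 1602; nΣz² − (Σz)² = 30177 − 27225 = 2952
r = -675 / √(1602 × 2952) = -675 / 2174.6503 ≈ -0.3104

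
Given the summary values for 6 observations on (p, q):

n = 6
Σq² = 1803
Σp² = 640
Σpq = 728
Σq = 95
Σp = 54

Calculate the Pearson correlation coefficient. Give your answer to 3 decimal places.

-0.592

r = (nΣpq − ΣpΣq) / √[(nΣp² − (Σp)²)(nΣq² − (Σq)²)]
Numerator: 6×728 − 54×95 = -762
Denominator: √[(3840 − 2916)(10818 − 9025)] = √[924 × 1793] = 1287.1410
r = -762 / 1287.1410 ≈ -0.592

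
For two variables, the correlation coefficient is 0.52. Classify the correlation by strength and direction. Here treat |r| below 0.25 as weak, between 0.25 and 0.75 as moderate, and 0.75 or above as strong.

r = 0.52 > 0 so the relationship is positive.
|r| = 0.52, which falls in the moderate range.

moderate positive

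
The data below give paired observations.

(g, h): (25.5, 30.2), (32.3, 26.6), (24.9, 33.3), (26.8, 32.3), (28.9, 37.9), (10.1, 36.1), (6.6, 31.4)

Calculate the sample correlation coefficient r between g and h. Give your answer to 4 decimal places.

-0.2551

n = 7, Σg = 155.1, Σh = 227.8, Σg² = 4012.57, Σh² = 7497.36, Σgh = 4991.25
nΣgh − ΣgΣh = 34938.75 − 35331.78 = -393.03
nΣg² − (Σg)² = 28087.99 − 24056.01 = 4031.98; nΣh² − (Σh)² = 52481.52 − 51892.84 = 588.68
r = -393.03 / √(4031.98 × 588.68) = -393.03 / 1540.6317 ≈ -0.2551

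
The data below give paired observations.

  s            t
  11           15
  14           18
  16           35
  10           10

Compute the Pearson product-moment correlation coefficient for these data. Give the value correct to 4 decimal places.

n = 4, Σs = 51, Σt = 78, Σs² = 673, Σt² = 1874, Σst = 1077
nΣst − ΣsΣt = 4308 − 3978 = 330
nΣs² − (Σs)² = 2692 − 2601 = 91; nΣt² − (Σt)² = 7496 − 6084 = 1412
r = 330 / √(91 × 1412) = 330 / 358.4578 ≈ 0.9206

0.9206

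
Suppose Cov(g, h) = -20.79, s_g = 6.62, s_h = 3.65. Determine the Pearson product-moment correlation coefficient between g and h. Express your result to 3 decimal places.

-0.860

r = Cov(g,h) / (s_g · s_h) = -20.79 / (6.62 × 3.65)
  = -20.79 / 24.1630 ≈ -0.860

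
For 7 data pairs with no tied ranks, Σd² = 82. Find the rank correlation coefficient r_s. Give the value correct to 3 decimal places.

ρ = 1 − 6Σd² / [n(n²−1)] = 1 − 6×82 / (7×48)
  = 1 − 492/336 = 1 − 1.4643 ≈ -0.464

-0.464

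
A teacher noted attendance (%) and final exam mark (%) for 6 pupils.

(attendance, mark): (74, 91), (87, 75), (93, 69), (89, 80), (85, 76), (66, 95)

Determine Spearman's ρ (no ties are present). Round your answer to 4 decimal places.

-0.8286

Rank attendance: 2, 4, 6, 5, 3, 1
Rank mark: 5, 2, 1, 4, 3, 6
d = rank(attendance) − rank(mark): -3, 2, 5, 1, 0, -5; Σd² = 64
ρ = 1 − 6Σd² / [n(n²−1)] = 1 − 6×64 / (6×35) = 1 − 384/210 ≈ -0.8286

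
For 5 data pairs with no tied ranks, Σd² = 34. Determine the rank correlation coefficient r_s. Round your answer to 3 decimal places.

-0.700

ρ = 1 − 6Σd² / [n(n²−1)] = 1 − 6×34 / (5×24)
  = 1 − 204/120 = 1 − 1.7000 ≈ -0.700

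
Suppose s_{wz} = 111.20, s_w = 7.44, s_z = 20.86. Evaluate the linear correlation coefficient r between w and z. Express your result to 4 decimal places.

0.7165

r = Cov(w,z) / (s_w · s_z) = 111.20 / (7.44 × 20.86)
  = 111.20 / 155.1984 ≈ 0.7165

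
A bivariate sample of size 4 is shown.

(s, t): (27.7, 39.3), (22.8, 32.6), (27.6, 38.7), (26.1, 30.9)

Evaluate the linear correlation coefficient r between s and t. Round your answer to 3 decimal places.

0.700

n = 4, Σs = 104.2, Σt = 141.5, Σs² = 2730.1, Σt² = 5059.75, Σst = 3706.5
nΣst − ΣsΣt = 14826 − 14744.3 = 81.7
nΣs² − (Σs)² = 10920.4 − 10857.64 = 62.76; nΣt² − (Σt)² = 20239 − 20022.25 = 216.75
r = 81.7 / √(62.76 × 216.75) = 81.7 / 116.6329 ≈ 0.700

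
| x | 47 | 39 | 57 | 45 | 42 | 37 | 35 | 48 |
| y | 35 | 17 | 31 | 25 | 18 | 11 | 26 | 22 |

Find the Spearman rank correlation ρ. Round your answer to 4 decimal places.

0.5000

Rank x: 6, 3, 8, 5, 4, 2, 1, 7
Rank y: 8, 2, 7, 5, 3, 1, 6, 4
d = rank(x) − rank(y): -2, 1, 1, 0, 1, 1, -5, 3; Σd² = 42
ρ = 1 − 6Σd² / [n(n²−1)] = 1 − 6×42 / (8×63) = 1 − 252/504 ≈ 0.5000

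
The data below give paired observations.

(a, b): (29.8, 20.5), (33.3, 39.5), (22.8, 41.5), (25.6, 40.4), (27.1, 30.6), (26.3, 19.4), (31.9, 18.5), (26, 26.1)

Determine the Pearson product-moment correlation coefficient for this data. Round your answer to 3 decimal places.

-0.295

n = 8, Σa = 222.8, Σb = 236.5, Σa² = 6291.84, Σb² = 7671.09, Σab = 6514.92
nΣab − ΣaΣb = 52119.36 − 52692.2 = -572.84
nΣa² − (Σa)² = 50334.72 − 49639.84 = 694.88; nΣb² − (Σb)² = 61368.72 − 55932.25 = 5436.47
r = -572.84 / √(694.88 × 5436.47) = -572.84 / 1943.6292 ≈ -0.295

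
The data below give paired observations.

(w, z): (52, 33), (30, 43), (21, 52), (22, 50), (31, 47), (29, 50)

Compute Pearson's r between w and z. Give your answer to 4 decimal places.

-0.9512

n = 6, Σw = 185, Σz = 275, Σw² = 6331, Σz² = 12851, Σwz = 8105
nΣwz − ΣwΣz = 48630 − 50875 = -2245
nΣw² − (Σw)² = 37986 − 34225 = 3761; nΣz² − (Σz)² = 77106 − 75625 = 1481
r = -2245 / √(3761 × 1481) = -2245 / 2360.0934 ≈ -0.9512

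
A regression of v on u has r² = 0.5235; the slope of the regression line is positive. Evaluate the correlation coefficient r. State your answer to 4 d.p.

0.7235

|r| = √0.5235 = 0.7235
The association is positive, so r = 0.7235.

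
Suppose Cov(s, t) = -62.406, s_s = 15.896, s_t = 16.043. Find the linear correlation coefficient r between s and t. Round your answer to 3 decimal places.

r = Cov(s,t) / (s_s · s_t) = -62.406 / (15.896 × 16.043)
  = -62.406 / 255.0195 ≈ -0.245

-0.245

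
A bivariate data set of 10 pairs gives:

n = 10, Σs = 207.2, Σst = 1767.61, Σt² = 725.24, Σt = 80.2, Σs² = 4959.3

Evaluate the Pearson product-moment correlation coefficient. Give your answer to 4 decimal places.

0.4529

r = (nΣst − ΣsΣt) / √[(nΣs² − (Σs)²)(nΣt² − (Σt)²)]
Numerator: 10×1767.61 − 207.2×80.2 = 1058.66
Denominator: √[(49593 − 42931.84)(7252.4 − 6432.04)] = √[6661.16 × 820.36] = 2337.6375
r = 1058.66 / 2337.6375 ≈ 0.4529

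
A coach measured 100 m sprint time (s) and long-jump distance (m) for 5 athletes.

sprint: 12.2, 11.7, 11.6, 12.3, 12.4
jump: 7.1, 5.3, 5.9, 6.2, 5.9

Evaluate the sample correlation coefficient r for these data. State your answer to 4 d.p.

n = 5, Σx = 60.2, Σy = 30.4, Σx² = 725.34, Σy² = 186.56, Σxy = 366.49
nΣxy − ΣxΣy = 1832.45 − 1830.08 = 2.37
nΣx² − (Σx)² = 3626.7 − 3624.04 = 2.66; nΣy² − (Σy)² = 932.8 − 924.16 = 8.64
r = 2.37 / √(2.66 × 8.64) = 2.37 / 4.7940 ≈ 0.4944

0.4944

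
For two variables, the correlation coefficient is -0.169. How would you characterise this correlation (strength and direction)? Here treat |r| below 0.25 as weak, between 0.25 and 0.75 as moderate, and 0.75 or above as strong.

weak negative

r = -0.169 < 0 so the relationship is negative.
|r| = 0.169, which falls in the weak range.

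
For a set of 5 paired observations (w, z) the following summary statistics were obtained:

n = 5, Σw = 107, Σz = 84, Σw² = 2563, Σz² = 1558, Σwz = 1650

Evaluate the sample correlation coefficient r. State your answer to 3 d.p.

-0.737

r = (nΣwz − ΣwΣz) / √[(nΣw² − (Σw)²)(nΣz² − (Σz)²)]
Numerator: 5×1650 − 107×84 = -738
Denominator: √[(12815 − 11449)(7790 − 7056)] = √[1366 × 734] = 1001.3211
r = -738 / 1001.3211 ≈ -0.737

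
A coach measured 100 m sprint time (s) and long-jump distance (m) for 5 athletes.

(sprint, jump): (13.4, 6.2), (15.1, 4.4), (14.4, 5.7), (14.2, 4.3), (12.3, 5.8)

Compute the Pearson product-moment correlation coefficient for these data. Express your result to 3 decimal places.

-0.652

n = 5, Σx = 69.4, Σy = 26.4, Σx² = 967.86, Σy² = 142.42, Σxy = 364
nΣxy − ΣxΣy = 1820 − 1832.16 = -12.16
nΣx² − (Σx)² = 4839.3 − 4816.36 = 22.94; nΣy² − (Σy)² = 712.1 − 696.96 = 15.14
r = -12.16 / √(22.94 × 15.14) = -12.16 / 18.6363 ≈ -0.652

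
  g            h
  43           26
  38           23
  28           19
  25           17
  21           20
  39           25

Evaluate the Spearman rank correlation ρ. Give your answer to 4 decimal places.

Rank g: 6, 4, 3, 2, 1, 5
Rank h: 6, 4, 2, 1, 3, 5
d = rank(g) − rank(h): 0, 0, 1, 1, -2, 0; Σd² = 6
ρ = 1 − 6Σd² / [n(n²−1)] = 1 − 6×6 / (6×35) = 1 − 36/210 ≈ 0.8286

0.8286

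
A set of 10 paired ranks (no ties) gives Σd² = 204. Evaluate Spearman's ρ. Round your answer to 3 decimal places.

-0.236

ρ = 1 − 6Σd² / [n(n²−1)] = 1 − 6×204 / (10×99)
  = 1 − 1224/990 = 1 − 1.2364 ≈ -0.236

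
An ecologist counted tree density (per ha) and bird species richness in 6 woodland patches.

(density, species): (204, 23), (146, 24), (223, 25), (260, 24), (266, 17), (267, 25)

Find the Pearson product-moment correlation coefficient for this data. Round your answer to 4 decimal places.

-0.2911

n = 6, Σx = 1366, Σy = 138, Σx² = 322306, Σy² = 3220, Σxy = 31208
nΣxy − ΣxΣy = 187248 − 188508 = -1260
nΣx² − (Σx)² = 1933836 − 1865956 = 67880; nΣy² − (Σy)² = 19320 − 19044 = 276
r = -1260 / √(67880 × 276) = -1260 / 4328.3808 ≈ -0.2911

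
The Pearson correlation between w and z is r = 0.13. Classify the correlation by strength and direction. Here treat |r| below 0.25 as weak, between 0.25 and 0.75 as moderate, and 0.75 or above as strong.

r = 0.13 > 0 so the relationship is positive.
|r| = 0.13, which falls in the weak range.

weak positive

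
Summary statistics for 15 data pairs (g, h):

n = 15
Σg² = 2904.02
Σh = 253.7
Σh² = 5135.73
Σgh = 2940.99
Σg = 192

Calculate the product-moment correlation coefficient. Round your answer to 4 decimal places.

r = (nΣgh − ΣgΣh) / √[(nΣg² − (Σg)²)(nΣh² − (Σh)²)]
Numerator: 15×2940.99 − 192×253.7 = -4595.55
Denominator: √[(43560.3 − 36864)(77035.95 − 64363.69)] = √[6696.3 × 12672.26] = 9211.7998
r = -4595.55 / 9211.7998 ≈ -0.4989

-0.4989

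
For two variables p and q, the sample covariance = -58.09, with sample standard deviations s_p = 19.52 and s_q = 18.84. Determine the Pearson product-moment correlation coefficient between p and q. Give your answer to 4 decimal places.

-0.1580

r = Cov(p,q) / (s_p · s_q) = -58.09 / (19.52 × 18.84)
  = -58.09 / 367.7568 ≈ -0.1580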